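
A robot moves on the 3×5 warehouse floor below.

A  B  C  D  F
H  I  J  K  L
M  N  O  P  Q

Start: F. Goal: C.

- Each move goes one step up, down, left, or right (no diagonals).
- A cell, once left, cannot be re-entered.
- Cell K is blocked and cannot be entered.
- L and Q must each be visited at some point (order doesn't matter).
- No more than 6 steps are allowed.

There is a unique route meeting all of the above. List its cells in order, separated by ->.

The budget equals the shortest possible length, so every move has to be on a shortest route through the required cells.
Route from F: 2× down (reaching Q), 2× left (reaching O), 2× up (reaching C) — 6 moves in all.
Check: all required cells visited; 6 ≤ 6 moves.

F -> L -> Q -> P -> O -> J -> C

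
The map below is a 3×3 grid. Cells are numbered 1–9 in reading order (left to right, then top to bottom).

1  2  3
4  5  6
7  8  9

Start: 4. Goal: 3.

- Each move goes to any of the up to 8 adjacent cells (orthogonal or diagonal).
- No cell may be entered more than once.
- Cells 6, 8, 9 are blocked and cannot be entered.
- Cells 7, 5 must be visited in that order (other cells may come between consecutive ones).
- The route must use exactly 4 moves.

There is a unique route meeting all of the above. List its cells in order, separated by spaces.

The waypoints must appear in the order 7, 5, with no cell reused.
Route from 4: down to 7, up-right to 5, up to 2, right to 3 — 4 moves in all.
Check: order respected (7 at step 1, 5 at step 2); 4 moves as required.

4 7 5 2 3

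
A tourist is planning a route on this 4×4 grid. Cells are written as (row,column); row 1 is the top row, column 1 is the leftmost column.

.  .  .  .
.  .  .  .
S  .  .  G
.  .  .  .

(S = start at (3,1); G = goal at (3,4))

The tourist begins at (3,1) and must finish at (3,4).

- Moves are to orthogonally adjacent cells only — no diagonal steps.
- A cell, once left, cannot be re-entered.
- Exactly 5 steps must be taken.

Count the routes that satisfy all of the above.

12

Need simple routes of exactly 5 moves from (3,1) to (3,4) (Manhattan distance 3, so 1 moves are spent on a detour and 1 undoing it).
Branch systematically from the start, pruning whenever the remaining move budget drops below the Manhattan distance to (3,4) or differs from it in parity. Grouping the completions by first move — via (2,1): 3; via (4,1): 3; via (3,2): 6 — and summing: 3 + 3 + 6 = 12.
That gives 12 routes.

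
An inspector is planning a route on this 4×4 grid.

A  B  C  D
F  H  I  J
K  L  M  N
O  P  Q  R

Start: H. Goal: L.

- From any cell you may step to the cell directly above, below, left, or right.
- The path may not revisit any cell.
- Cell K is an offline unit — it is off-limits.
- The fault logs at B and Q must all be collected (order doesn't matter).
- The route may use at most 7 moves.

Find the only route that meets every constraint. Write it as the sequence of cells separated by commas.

H, B, C, I, M, Q, P, L

Any route must reach B and Q and still end at L within 7 moves, so the order of the required stops is forced.
Route from H: up to B, right to C, 3× down (reaching Q), left to P, up to L — 7 moves in all.
Check: all required cells visited; 7 ≤ 7 moves.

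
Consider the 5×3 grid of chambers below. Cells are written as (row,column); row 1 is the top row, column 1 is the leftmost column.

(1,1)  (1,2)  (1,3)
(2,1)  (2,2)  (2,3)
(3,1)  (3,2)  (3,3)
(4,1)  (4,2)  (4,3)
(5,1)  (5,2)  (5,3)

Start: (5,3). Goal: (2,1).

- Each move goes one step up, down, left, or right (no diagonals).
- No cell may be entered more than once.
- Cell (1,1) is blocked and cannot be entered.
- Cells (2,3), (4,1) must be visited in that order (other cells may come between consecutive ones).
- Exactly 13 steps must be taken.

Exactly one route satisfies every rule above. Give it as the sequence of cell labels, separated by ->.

The waypoints must appear in the order (2,3), (4,1), with no cell reused.
Route from (5,3): 4× up (reaching (1,3)), left to (1,2), 4× down (reaching (5,2)), left to (5,1), 3× up (reaching (2,1)) — 13 moves in all.
Check: order respected ((2,3) at step 3, (4,1) at step 11); 13 moves as required.

(5,3) -> (4,3) -> (3,3) -> (2,3) -> (1,3) -> (1,2) -> (2,2) -> (3,2) -> (4,2) -> (5,2) -> (5,1) -> (4,1) -> (3,1) -> (2,1)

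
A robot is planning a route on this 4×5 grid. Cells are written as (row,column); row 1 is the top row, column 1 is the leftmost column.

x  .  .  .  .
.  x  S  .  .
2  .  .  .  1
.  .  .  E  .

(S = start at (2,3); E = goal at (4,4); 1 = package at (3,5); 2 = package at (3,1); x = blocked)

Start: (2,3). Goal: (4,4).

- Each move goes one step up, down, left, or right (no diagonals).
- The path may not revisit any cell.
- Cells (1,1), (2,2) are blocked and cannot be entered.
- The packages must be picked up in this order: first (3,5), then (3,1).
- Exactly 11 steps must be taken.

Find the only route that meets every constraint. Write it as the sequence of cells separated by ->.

The waypoints must appear in the order (3,5), (3,1), with no cell reused.
Route from (2,3): right 2 to (2,5), down 1 to (3,5), left 4 to (3,1), down 1 to (4,1), right 3 to (4,4) — 11 moves in all.
Check: order respected (1 at step 3, 2 at step 7); 11 moves as required.

(2,3) -> (2,4) -> (2,5) -> (3,5) -> (3,4) -> (3,3) -> (3,2) -> (3,1) -> (4,1) -> (4,2) -> (4,3) -> (4,4)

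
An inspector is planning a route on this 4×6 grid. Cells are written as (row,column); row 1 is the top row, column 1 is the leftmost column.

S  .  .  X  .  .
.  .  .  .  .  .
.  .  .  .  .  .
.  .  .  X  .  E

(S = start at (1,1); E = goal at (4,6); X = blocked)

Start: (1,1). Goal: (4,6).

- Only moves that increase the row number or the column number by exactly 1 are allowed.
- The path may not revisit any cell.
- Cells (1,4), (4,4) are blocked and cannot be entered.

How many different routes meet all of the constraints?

A right/down-only route from (1,1) to (4,6) makes exactly 3 down-moves and 5 right-moves in some order.
With no other constraints that would be C(8,3) = 56 routes.
Subtract routes through each blocked cell (inclusion–exclusion for overlaps): − through (1,4): 10 − through (4,4): 20 + through (1,4)&(4,4): 1 → 27.
That gives 27 routes.

27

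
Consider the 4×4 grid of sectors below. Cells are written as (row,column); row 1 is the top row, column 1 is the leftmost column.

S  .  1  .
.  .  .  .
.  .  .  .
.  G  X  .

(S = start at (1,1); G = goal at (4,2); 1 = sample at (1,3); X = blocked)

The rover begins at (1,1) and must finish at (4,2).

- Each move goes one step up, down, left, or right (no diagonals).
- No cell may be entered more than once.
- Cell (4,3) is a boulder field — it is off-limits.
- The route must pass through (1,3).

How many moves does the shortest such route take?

6

Any route passes through (1,3) somewhere between (1,1) and (4,2). Summing Manhattan distances along the two legs ((1,1) → (1,3) → (4,2)) gives a lower bound of 2 + 4 = 6 moves.
A route of 6 moves achieves this: (1,1) → (1,2) → (1,3) → (2,3) → (3,3) → (3,2) → (4,2).
Since 6 matches the lower bound, it is optimal.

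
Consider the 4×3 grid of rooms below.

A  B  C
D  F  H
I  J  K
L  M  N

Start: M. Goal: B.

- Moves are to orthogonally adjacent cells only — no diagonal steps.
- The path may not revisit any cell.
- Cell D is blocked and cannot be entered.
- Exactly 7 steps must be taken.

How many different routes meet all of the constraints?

4

Need simple routes of exactly 7 moves from M to B (Manhattan distance 3, so 2 moves are spent on a detour and 2 undoing it).
Enumerating: M L I J F H C B | M L I J K H C B | M L I J K H F B | M N K J F H C B.
That gives 4 routes.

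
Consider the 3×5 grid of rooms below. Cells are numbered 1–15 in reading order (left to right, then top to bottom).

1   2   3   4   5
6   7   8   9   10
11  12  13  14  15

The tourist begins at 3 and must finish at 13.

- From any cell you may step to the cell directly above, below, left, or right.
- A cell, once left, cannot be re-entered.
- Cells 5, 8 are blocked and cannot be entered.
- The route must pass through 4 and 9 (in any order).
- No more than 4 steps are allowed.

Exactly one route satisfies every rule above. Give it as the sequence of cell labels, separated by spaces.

The 4-move cap with required stops at 4, 9 leaves no slack for detours.
Route from 3: right to 4, 2× down (reaching 14), left to 13 — 4 moves in all.
Check: all required cells visited; 4 ≤ 4 moves.

3 4 9 14 13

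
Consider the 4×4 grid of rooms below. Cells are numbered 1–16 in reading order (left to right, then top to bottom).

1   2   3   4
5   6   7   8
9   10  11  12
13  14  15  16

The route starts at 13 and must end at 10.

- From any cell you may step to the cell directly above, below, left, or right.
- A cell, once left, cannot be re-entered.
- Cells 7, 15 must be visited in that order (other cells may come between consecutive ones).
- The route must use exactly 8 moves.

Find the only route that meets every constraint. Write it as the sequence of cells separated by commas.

13, 9, 5, 6, 7, 11, 15, 14, 10

The waypoints must appear in the order 7, 15, with no cell reused.
Route from 13: 2× up (reaching 5), 2× right (reaching 7), 2× down (reaching 15), left to 14, up to 10 — 8 moves in all.
Check: order respected (7 at step 4, 15 at step 6); 8 moves as required.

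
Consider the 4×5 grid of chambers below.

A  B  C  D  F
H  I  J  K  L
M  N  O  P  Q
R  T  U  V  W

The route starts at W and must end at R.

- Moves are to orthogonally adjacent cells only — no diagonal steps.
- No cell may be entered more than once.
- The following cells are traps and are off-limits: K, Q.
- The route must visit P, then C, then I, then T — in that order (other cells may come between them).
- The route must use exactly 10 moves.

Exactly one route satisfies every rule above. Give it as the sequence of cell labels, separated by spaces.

W V P O J C B I N T R

The waypoints must appear in the order P, C, I, T, with no cell reused.
Route from W: left to V, up to P, left to O, 2× up (reaching C), left to B, 3× down (reaching T), left to R — 10 moves in all.
Check: order respected (P at step 2, C at step 5, I at step 7, T at step 9); 10 moves as required.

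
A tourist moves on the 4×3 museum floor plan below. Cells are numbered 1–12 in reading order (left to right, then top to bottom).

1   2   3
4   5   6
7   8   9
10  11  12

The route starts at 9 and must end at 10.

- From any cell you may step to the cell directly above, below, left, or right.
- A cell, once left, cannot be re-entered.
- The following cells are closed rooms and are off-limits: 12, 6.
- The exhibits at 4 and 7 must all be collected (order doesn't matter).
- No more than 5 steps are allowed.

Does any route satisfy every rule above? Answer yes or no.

One route that works: 9 → 8 → 5 → 4 → 7 → 10.

yes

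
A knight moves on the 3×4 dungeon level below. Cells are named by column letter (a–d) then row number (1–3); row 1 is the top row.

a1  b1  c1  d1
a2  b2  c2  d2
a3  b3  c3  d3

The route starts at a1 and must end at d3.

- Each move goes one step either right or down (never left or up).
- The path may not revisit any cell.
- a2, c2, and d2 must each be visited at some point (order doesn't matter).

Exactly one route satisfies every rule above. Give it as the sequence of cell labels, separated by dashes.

a1 - a2 - b2 - c2 - d2 - d3

Moves only go right or down, so the column and row indices never decrease.
Route from a1: down 1 to a2, right 3 to d2, down 1 to d3 — 5 moves in all.
Check: all required cells visited.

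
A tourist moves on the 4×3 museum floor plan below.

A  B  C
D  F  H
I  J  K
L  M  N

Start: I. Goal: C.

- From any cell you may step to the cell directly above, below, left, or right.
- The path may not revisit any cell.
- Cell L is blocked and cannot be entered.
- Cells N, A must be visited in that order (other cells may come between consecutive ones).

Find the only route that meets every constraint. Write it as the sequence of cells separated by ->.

The waypoints must appear in the order N, A, with no cell reused.
Route from I: right 1 to J, down 1 to M, right 1 to N, up 2 to H, left 2 to D, up 1 to A, right 2 to C — 10 moves in all.
Check: order respected (N at step 3, A at step 8).

I -> J -> M -> N -> K -> H -> F -> D -> A -> B -> C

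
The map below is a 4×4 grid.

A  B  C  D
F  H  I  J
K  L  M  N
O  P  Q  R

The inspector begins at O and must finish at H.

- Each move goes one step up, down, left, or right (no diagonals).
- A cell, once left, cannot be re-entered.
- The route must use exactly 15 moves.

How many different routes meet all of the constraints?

8

Need simple routes of exactly 15 moves from O to H (Manhattan distance 3, so 6 moves are spent on a detour and 6 undoing it).
Enumerating: O K F A B C D J N R Q P L M I H | O K F A B C D J I M N R Q P L H | O K L P Q R N M I J D C B A F H | O P L K F A B C D J N R Q M I H | O P Q R N J D C I M L K F A B H | O P Q R N J D C B A F K L M I H | O P Q R N M I J D C B A F K L H | O P Q R N M L K F A B C D J I H.
That gives 8 routes.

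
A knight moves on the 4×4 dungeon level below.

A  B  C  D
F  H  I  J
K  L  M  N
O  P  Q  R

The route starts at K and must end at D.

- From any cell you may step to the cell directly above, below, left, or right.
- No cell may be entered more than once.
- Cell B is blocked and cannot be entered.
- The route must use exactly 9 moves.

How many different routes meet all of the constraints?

22

Need simple routes of exactly 9 moves from K to D (Manhattan distance 5, so 2 moves are spent on a detour and 2 undoing it).
Branch systematically from the start, pruning whenever the remaining move budget drops below the Manhattan distance to D or differs from it in parity. Grouping the completions by first move — via F: 7; via O: 9; via L: 6 — and summing: 7 + 9 + 6 = 22.
That gives 22 routes.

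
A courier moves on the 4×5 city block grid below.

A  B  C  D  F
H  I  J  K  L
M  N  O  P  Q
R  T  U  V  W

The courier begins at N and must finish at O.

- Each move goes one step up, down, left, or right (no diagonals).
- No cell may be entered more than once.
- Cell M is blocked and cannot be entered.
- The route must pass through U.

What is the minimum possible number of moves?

Any route passes through U somewhere between N and O. Summing Manhattan distances along the two legs (N → U → O) gives a lower bound of 2 + 1 = 3 moves.
A route of 3 moves achieves this: N → T → U → O.
Since 3 matches the lower bound, it is optimal.

3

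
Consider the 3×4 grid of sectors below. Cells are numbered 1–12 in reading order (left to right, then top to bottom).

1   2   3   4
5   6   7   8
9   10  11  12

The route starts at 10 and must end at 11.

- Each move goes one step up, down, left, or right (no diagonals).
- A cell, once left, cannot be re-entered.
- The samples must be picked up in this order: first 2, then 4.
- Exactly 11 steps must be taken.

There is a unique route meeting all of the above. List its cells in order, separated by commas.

10, 9, 5, 1, 2, 6, 7, 3, 4, 8, 12, 11

The waypoints must appear in the order 2, 4, with no cell reused.
Route from 10: left 1 to 9, up 2 to 1, right 1 to 2, down 1 to 6, right 1 to 7, up 1 to 3, right 1 to 4, down 2 to 12, left 1 to 11 — 11 moves in all.
Check: order respected (2 at step 4, 4 at step 8); 11 moves as required.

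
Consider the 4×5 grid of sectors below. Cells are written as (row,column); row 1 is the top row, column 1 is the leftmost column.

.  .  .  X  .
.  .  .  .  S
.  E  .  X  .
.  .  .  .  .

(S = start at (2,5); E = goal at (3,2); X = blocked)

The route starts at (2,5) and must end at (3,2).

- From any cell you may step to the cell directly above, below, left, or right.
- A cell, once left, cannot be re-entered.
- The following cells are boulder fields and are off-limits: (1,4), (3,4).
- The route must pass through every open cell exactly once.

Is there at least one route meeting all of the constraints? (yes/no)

Cell (1,5) has only one open neighbour but is neither the start nor the goal, so a Hamiltonian route would have to both enter and leave it through the same neighbour — impossible without revisiting.

no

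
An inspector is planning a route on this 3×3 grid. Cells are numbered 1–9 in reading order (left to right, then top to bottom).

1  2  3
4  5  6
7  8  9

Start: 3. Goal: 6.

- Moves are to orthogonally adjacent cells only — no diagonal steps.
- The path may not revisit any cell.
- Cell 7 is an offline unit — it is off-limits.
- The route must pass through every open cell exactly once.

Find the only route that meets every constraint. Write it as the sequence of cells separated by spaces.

Need to visit all 8 open cells exactly once, starting at 3 and ending at 6.
Cell 8 has only two open neighbours (5 and 9), so the path must pass straight through it: one of those is the cell it's entered from and the other is where it exits.
Route from 3: left 2 to 1, down 1 to 4, right 1 to 5, down 1 to 8, right 1 to 9, up 1 to 6 — 7 moves in all.
Check: all 8 open cells covered.

3 2 1 4 5 8 9 6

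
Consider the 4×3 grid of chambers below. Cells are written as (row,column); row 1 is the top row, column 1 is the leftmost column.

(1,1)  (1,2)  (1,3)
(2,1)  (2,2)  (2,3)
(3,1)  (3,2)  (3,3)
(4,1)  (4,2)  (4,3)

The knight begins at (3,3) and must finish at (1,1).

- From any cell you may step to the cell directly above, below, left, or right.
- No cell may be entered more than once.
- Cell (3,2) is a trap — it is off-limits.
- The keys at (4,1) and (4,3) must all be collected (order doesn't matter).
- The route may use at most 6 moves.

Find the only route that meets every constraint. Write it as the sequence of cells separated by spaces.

The 6-move cap with required stops at (4,1), (4,3) leaves no slack for detours.
Route from (3,3): down to (4,3), 2× left (reaching (4,1)), 3× up (reaching (1,1)) — 6 moves in all.
Check: all required cells visited; 6 ≤ 6 moves.

(3,3) (4,3) (4,2) (4,1) (3,1) (2,1) (1,1)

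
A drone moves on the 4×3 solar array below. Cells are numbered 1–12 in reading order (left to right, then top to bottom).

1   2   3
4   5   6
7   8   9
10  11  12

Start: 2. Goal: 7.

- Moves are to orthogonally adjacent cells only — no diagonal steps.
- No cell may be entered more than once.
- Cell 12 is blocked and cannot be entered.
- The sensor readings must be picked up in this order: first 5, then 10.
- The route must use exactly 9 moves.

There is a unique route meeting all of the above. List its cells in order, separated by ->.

The waypoints must appear in the order 5, 10, with no cell reused.
Route from 2: left 1 to 1, down 1 to 4, right 2 to 6, down 1 to 9, left 1 to 8, down 1 to 11, left 1 to 10, up 1 to 7 — 9 moves in all.
Check: order respected (5 at step 3, 10 at step 8); 9 moves as required.

2 -> 1 -> 4 -> 5 -> 6 -> 9 -> 8 -> 11 -> 10 -> 7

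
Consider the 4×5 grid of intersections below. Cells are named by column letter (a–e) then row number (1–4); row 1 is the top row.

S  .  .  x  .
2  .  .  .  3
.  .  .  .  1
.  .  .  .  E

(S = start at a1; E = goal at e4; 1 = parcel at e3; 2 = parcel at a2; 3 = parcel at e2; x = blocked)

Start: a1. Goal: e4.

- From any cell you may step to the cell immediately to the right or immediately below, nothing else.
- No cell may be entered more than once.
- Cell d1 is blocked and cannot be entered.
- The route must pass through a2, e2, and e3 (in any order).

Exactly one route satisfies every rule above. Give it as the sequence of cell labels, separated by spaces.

a1 a2 b2 c2 d2 e2 e3 e4

Moves only go right or down, so the column and row indices never decrease.
Route from a1: down 1 to a2, right 4 to e2, down 2 to e4 — 7 moves in all.
Check: all required cells visited.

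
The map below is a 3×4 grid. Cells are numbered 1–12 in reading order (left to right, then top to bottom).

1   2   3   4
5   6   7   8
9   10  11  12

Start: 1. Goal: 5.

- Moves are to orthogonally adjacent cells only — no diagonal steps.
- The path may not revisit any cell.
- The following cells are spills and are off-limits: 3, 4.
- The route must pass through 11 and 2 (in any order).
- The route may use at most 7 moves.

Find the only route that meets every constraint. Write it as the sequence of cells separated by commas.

Any route must reach 11 and 2 and still end at 5 within 7 moves, so the order of the required stops is forced.
Route from 1: right to 2, down to 6, right to 7, down to 11, 2× left (reaching 9), up to 5 — 7 moves in all.
Check: all required cells visited; 7 ≤ 7 moves.

1, 2, 6, 7, 11, 10, 9, 5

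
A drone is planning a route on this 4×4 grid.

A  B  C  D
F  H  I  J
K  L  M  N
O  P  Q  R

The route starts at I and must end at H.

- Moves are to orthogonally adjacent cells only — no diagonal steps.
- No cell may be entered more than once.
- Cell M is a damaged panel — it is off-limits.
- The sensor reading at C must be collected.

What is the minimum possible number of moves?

Any route passes through C somewhere between I and H. Summing Manhattan distances along the two legs (I → C → H) gives a lower bound of 1 + 2 = 3 moves.
A route of 3 moves achieves this: I → C → B → H.
Since 3 matches the lower bound, it is optimal.

3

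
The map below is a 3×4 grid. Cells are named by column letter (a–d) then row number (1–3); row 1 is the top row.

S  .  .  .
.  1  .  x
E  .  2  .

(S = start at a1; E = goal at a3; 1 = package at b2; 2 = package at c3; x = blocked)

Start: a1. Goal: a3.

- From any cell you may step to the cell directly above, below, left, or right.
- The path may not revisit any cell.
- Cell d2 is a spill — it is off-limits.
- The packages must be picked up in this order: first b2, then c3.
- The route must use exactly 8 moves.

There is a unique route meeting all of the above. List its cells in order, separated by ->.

The waypoints must appear in the order b2, c3, with no cell reused.
Route from a1: down 1 to a2, right 1 to b2, up 1 to b1, right 1 to c1, down 2 to c3, left 2 to a3 — 8 moves in all.
Check: order respected (1 at step 2, 2 at step 6); 8 moves as required.

a1 -> a2 -> b2 -> b1 -> c1 -> c2 -> c3 -> b3 -> a3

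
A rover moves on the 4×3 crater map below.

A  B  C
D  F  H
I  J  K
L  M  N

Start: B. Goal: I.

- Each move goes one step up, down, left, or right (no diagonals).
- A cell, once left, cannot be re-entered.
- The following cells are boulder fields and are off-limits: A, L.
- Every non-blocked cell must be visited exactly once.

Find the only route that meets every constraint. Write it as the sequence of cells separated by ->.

B -> C -> H -> K -> N -> M -> J -> F -> D -> I

Need to visit all 10 open cells exactly once, starting at B and ending at I.
Cell D has only two open neighbours (I and F), so the path must pass straight through it: one of those is the cell it's entered from and the other is where it exits.
Route from B: right 1 to C, down 3 to N, left 1 to M, up 2 to F, left 1 to D, down 1 to I — 9 moves in all.
Check: all 10 open cells covered.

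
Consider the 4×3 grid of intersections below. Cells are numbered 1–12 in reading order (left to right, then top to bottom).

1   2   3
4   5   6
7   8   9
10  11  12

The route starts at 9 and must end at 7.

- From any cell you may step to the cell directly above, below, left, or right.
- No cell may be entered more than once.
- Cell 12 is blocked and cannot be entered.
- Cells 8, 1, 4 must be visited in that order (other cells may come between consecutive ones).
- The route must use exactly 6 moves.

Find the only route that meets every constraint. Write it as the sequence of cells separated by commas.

9, 8, 5, 2, 1, 4, 7

The waypoints must appear in the order 8, 1, 4, with no cell reused.
Route from 9: left 1 to 8, up 2 to 2, left 1 to 1, down 2 to 7 — 6 moves in all.
Check: order respected (8 at step 1, 1 at step 4, 4 at step 5); 6 moves as required.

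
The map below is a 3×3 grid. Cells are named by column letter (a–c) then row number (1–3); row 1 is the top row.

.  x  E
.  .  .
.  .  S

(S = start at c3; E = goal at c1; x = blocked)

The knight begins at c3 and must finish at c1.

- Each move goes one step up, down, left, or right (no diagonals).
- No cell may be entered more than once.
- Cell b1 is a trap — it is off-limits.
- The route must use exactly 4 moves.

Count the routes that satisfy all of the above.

Need simple routes of exactly 4 moves from c3 to c1 (Manhattan distance 2, so 1 moves are spent on a detour and 1 undoing it).
Enumerating: c3 b3 b2 c2 c1.
That gives 1 route.

1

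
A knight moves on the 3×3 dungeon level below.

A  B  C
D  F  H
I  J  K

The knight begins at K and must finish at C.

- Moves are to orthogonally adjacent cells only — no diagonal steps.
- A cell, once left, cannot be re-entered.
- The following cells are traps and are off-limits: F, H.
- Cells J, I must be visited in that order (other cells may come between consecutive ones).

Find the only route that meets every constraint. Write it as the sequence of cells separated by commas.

K, J, I, D, A, B, C

The waypoints must appear in the order J, I, with no cell reused.
Route from K: 2× left (reaching I), 2× up (reaching A), 2× right (reaching C) — 6 moves in all.
Check: order respected (J at step 1, I at step 2).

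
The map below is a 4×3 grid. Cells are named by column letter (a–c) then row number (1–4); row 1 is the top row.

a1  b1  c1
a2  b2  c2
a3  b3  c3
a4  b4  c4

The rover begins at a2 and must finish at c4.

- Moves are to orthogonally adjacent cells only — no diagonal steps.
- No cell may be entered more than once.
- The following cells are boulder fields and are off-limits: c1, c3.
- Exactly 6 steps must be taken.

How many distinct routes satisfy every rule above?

Need simple routes of exactly 6 moves from a2 to c4 (Manhattan distance 4, so 1 moves are spent on a detour and 1 undoing it).
Enumerating: a2 a1 b1 b2 b3 b4 c4 | a2 b2 b3 a3 a4 b4 c4.
That gives 2 routes.

2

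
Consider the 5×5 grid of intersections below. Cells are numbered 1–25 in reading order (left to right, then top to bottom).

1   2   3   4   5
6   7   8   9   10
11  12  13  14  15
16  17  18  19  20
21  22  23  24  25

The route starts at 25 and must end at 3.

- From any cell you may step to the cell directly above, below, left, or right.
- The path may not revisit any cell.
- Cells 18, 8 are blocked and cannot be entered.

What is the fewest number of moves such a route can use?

The Manhattan distance from 25 to 3 is |5−1| + |5−3| = 6, so at least 6 moves are needed.
A route of 6 moves achieves this: 25 → 20 → 15 → 10 → 5 → 4 → 3.
Since 6 matches the lower bound, it is optimal.

6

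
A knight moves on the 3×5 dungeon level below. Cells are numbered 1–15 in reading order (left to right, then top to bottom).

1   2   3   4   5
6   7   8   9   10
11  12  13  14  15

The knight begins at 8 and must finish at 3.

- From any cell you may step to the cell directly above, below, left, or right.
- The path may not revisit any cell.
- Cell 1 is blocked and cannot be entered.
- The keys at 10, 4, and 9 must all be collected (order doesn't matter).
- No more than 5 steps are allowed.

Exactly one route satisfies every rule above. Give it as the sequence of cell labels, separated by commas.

The budget equals the shortest possible length, so every move has to be on a shortest route through the required cells.
Route from 8: 2× right (reaching 10), up to 5, 2× left (reaching 3) — 5 moves in all.
Check: all required cells visited; 5 ≤ 5 moves.

8, 9, 10, 5, 4, 3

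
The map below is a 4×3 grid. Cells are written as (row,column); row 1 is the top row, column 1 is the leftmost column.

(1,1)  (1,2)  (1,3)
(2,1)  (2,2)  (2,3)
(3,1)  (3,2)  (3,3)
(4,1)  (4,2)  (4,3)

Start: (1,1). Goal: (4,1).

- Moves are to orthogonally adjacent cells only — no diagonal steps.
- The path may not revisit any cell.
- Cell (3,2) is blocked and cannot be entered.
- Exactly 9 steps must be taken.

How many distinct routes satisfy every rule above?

1

Need simple routes of exactly 9 moves from (1,1) to (4,1) (Manhattan distance 3, so 3 moves are spent on a detour and 3 undoing it).
Enumerating: (1,1) (2,1) (2,2) (1,2) (1,3) (2,3) (3,3) (4,3) (4,2) (4,1).
That gives 1 route.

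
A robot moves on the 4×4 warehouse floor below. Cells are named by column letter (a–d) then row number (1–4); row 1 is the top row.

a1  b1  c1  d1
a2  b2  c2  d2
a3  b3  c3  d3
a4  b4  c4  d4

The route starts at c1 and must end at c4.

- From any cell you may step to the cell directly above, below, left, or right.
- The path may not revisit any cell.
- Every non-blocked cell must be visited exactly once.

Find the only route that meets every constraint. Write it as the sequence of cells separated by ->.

Need to visit all 16 open cells exactly once, starting at c1 and ending at c4.
Cell d4 has only two open neighbours (d3 and c4), so the path must pass straight through it: one of those is the cell it's entered from and the other is where it exits.
Route from c1: right 1 to d1, down 1 to d2, left 2 to b2, up 1 to b1, left 1 to a1, down 3 to a4, right 1 to b4, up 1 to b3, right 2 to d3, down 1 to d4, left 1 to c4 — 15 moves in all.
Check: all 16 open cells covered.

c1 -> d1 -> d2 -> c2 -> b2 -> b1 -> a1 -> a2 -> a3 -> a4 -> b4 -> b3 -> c3 -> d3 -> d4 -> c4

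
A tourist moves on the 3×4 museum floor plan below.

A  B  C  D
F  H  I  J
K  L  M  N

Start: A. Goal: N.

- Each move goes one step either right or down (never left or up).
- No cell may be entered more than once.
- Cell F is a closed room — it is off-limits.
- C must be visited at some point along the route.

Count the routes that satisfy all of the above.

A right/down-only route from A to N makes exactly 2 down-moves and 3 right-moves in some order.
With no other constraints that would be C(5,2) = 10 routes.
Split at C and multiply the segment counts (each segment already excludes blocked cells): A→C: 1; C→N: 3; product = 3.
That gives 3 routes.

3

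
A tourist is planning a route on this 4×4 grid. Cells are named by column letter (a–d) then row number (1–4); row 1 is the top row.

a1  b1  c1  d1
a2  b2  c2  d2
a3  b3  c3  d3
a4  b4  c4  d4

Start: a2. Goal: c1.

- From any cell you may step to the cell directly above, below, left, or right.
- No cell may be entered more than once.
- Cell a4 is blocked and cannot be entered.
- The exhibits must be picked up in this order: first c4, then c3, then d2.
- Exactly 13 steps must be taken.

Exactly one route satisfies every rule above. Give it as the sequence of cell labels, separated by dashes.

The waypoints must appear in the order c4, c3, d2, with no cell reused.
Route from a2: up to a1, right to b1, 3× down (reaching b4), 2× right (reaching d4), up to d3, left to c3, up to c2, right to d2, up to d1, left to c1 — 13 moves in all.
Check: order respected (c4 at step 6, c3 at step 9, d2 at step 11); 13 moves as required.

a2 - a1 - b1 - b2 - b3 - b4 - c4 - d4 - d3 - c3 - c2 - d2 - d1 - c1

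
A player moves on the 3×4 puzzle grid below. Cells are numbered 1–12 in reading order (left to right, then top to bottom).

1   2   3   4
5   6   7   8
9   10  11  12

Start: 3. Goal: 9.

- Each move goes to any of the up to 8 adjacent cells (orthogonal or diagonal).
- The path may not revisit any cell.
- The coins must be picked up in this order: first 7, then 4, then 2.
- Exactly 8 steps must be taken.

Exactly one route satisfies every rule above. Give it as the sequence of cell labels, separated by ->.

3 -> 7 -> 4 -> 8 -> 11 -> 6 -> 2 -> 5 -> 9

The waypoints must appear in the order 7, 4, 2, with no cell reused.
Route from 3: down to 7, up-right to 4, down to 8, down-left to 11, up-left to 6, up to 2, down-left to 5, down to 9 — 8 moves in all.
Check: order respected (7 at step 1, 4 at step 2, 2 at step 6); 8 moves as required.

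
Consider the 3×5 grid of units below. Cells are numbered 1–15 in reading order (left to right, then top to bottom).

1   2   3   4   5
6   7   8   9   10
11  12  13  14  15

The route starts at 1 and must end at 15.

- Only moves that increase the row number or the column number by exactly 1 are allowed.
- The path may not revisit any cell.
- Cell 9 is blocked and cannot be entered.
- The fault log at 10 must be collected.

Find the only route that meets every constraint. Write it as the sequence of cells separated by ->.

1 -> 2 -> 3 -> 4 -> 5 -> 10 -> 15

Moves only go right or down, so the column and row indices never decrease.
Route from 1: 4× right (reaching 5), 2× down (reaching 15) — 6 moves in all.
Check: all required cells visited.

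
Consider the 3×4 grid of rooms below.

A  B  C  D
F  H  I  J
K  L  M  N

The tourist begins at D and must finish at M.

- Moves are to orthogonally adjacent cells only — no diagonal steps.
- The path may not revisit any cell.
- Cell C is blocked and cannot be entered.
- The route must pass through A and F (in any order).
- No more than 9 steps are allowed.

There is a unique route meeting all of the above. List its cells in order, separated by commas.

The 9-move cap with required stops at A, F leaves no slack for detours.
Route from D: down 1 to J, left 2 to H, up 1 to B, left 1 to A, down 2 to K, right 2 to M — 9 moves in all.
Check: all required cells visited; 9 ≤ 9 moves.

D, J, I, H, B, A, F, K, L, M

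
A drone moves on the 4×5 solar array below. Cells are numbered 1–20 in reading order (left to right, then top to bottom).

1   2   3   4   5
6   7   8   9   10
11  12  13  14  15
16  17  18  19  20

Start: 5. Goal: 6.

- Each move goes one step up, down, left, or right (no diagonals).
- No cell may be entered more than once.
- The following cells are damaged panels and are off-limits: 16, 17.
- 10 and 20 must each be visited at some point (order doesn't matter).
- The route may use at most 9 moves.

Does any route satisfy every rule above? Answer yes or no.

One route that works: 5 → 10 → 15 → 20 → 19 → 14 → 9 → 8 → 7 → 6.

yes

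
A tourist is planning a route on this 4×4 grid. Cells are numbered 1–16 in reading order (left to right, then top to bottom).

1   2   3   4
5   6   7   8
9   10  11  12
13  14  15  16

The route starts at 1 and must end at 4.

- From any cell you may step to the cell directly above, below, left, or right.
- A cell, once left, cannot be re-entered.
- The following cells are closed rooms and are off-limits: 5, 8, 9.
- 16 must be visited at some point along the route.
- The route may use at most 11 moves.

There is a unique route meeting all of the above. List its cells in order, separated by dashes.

1 - 2 - 6 - 10 - 14 - 15 - 16 - 12 - 11 - 7 - 3 - 4

Any route must reach 16 and still end at 4 within 11 moves, so the order of the required stops is forced.
Route from 1: right 1 to 2, down 3 to 14, right 2 to 16, up 1 to 12, left 1 to 11, up 2 to 3, right 1 to 4 — 11 moves in all.
Check: all required cells visited; 11 ≤ 11 moves.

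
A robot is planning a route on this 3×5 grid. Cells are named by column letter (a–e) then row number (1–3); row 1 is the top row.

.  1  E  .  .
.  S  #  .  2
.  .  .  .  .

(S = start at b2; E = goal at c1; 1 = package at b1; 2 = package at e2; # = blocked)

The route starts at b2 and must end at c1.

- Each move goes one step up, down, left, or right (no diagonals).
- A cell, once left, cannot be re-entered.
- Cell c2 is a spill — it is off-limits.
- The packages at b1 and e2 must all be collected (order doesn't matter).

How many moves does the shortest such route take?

Any route passes through b1 and e2 in some order between b2 and c1. Summing Manhattan distances along each leg and taking the cheapest ordering (b2 → b1 → e2 → c1) gives a lower bound of 1 + 4 + 3 = 8 moves.
The shortest route satisfying every rule uses 12 moves: b2 → b1 → a1 → a2 → a3 → b3 → c3 → d3 → d2 → e2 → e1 → d1 → c1.
The no-revisit rule (legs can't share cells) pushes the minimum above the 8-move bound; an exhaustive check rules out every length from 8 to 11 (on a 4-connected grid the length of any start-to-goal walk has the same parity as the Manhattan bound, so only lengths 8, 10, 12, … need checking), leaving 12 as the minimum.

12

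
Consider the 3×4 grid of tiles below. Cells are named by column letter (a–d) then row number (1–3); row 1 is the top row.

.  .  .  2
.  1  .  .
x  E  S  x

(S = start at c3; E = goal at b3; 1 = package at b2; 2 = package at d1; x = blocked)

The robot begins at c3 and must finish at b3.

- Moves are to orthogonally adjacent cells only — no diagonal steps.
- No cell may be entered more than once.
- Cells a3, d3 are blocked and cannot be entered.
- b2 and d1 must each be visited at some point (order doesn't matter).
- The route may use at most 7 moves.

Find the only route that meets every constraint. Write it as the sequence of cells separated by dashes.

Any route must reach b2 and d1 and still end at b3 within 7 moves, so the order of the required stops is forced.
Route from c3: up 1 to c2, right 1 to d2, up 1 to d1, left 2 to b1, down 2 to b3 — 7 moves in all.
Check: all required cells visited; 7 ≤ 7 moves.

c3 - c2 - d2 - d1 - c1 - b1 - b2 - b3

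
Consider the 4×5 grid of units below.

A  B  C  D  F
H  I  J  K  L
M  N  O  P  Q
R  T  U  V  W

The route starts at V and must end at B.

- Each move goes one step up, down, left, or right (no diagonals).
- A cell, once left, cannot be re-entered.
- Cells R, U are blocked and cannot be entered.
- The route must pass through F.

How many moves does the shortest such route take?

7

Any route passes through F somewhere between V and B. Summing Manhattan distances along the two legs (V → F → B) gives a lower bound of 4 + 3 = 7 moves.
A route of 7 moves achieves this: V → P → K → L → F → D → C → B.
Since 7 matches the lower bound, it is optimal.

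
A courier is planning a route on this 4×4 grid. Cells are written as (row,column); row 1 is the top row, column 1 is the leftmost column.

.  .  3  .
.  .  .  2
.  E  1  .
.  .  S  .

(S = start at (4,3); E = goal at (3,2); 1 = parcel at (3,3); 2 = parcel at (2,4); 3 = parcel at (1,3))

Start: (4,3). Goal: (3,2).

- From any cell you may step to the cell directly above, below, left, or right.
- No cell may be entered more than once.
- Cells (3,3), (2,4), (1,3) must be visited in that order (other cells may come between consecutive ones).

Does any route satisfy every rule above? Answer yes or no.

One route that works: (4,3) → (3,3) → (2,3) → (2,4) → (1,4) → (1,3) → (1,2) → (2,2) → (3,2).

yes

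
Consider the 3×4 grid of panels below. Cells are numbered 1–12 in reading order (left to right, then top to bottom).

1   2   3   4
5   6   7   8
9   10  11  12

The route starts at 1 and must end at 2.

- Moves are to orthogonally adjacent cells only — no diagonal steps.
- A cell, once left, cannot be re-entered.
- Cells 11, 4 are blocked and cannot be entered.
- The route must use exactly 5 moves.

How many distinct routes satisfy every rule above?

2

Need simple routes of exactly 5 moves from 1 to 2 (Manhattan distance 1, so 2 moves are spent on a detour and 2 undoing it).
Enumerating: 1 5 9 10 6 2 | 1 5 6 7 3 2.
That gives 2 routes.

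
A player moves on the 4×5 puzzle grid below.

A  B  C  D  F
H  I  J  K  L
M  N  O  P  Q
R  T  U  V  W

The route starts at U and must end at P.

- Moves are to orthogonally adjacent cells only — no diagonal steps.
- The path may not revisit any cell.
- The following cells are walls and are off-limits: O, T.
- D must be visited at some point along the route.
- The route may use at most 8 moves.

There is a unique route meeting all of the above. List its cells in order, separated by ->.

Any route must reach D and still end at P within 8 moves, so the order of the required stops is forced.
Route from U: right 2 to W, up 3 to F, left 1 to D, down 2 to P — 8 moves in all.
Check: all required cells visited; 8 ≤ 8 moves.

U -> V -> W -> Q -> L -> F -> D -> K -> P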